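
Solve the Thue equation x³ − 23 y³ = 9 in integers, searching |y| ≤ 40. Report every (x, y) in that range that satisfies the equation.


The equation is x³ - 23y³ = 9. For fixed y, x³ = 23·y³ + 9, so a solution requires the RHS to be a perfect cube.
Strategy: iterate y from -40 to 40, compute RHS = 23·y³ + 9, and check whether it is a (positive or negative) perfect cube.
Check small values of y:
  y = 0: RHS = 9 is not a perfect cube.
  y = 1: RHS = 32 is not a perfect cube.
  y = -1: RHS = -14 is not a perfect cube.
  y = 2: RHS = 193 is not a perfect cube.
  y = -2: RHS = -175 is not a perfect cube.
  y = 3: RHS = 630 is not a perfect cube.
  y = -3: RHS = -612 is not a perfect cube.
Continuing the search up to |y| = 40 finds no solutions either.
No (x, y) in the scanned range satisfies the equation.

No integer solutions with |y| ≤ 40.


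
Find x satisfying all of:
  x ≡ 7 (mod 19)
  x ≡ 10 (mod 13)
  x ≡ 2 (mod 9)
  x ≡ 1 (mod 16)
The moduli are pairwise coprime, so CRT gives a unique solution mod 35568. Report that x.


Product of moduli M = 19 · 13 · 9 · 16 = 35568.
Merge one congruence at a time:
  Start: x ≡ 7 (mod 19).
  Combine with x ≡ 10 (mod 13); new modulus lcm = 247.
    Write x = 7 + 19·t and substitute into x ≡ 10 (mod 13): 19·t ≡ 10 − 7 = 3 (mod 13).
    Reduce coefficients mod 13: 6·t ≡ 3 (mod 13).
    The inverse of 6 mod 13 is 11 (since 6·11 = 66 = 5·13 + 1), so t ≡ 11·3 = 33 ≡ 7 (mod 13).
    Then x = 7 + 19·7 = 140, valid modulo lcm(19, 13) = 247: x ≡ 140 (mod 247).
  Combine with x ≡ 2 (mod 9); new modulus lcm = 2223.
    Write x = 140 + 247·t and substitute into x ≡ 2 (mod 9): 247·t ≡ 2 − 140 = -138 (mod 9).
    Reduce coefficients mod 9: 4·t ≡ 6 (mod 9).
    The inverse of 4 mod 9 is 7 (since 4·7 = 28 = 3·9 + 1), so t ≡ 7·6 = 42 ≡ 6 (mod 9).
    Then x = 140 + 247·6 = 1622, valid modulo lcm(247, 9) = 2223: x ≡ 1622 (mod 2223).
  Combine with x ≡ 1 (mod 16); new modulus lcm = 35568.
    Write x = 1622 + 2223·t and substitute into x ≡ 1 (mod 16): 2223·t ≡ 1 − 1622 = -1621 (mod 16).
    Reduce coefficients mod 16: 15·t ≡ 11 (mod 16).
    The inverse of 15 mod 16 is 15 (since 15·15 = 225 = 14·16 + 1), so t ≡ 15·11 = 165 ≡ 5 (mod 16).
    Then x = 1622 + 2223·5 = 12737, valid modulo lcm(2223, 16) = 35568: x ≡ 12737 (mod 35568).
Verify against each original: 12737 mod 19 = 7, 12737 mod 13 = 10, 12737 mod 9 = 2, 12737 mod 16 = 1.

x ≡ 12737 (mod 35568).


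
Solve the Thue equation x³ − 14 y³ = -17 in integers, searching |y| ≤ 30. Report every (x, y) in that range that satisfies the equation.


The equation is x³ - 14y³ = -17. For fixed y, x³ = 14·y³ − 17, so a solution requires the RHS to be a perfect cube.
Strategy: iterate y from -30 to 30, compute RHS = 14·y³ − 17, and check whether it is a (positive or negative) perfect cube.
Check small values of y:
  y = 0: RHS = -17 is not a perfect cube.
  y = 1: RHS = -3 is not a perfect cube.
  y = -1: RHS = -31 is not a perfect cube.
  y = 2: RHS = 95 is not a perfect cube.
  y = -2: RHS = -129 is not a perfect cube.
  y = 3: RHS = 361 is not a perfect cube.
  y = -3: RHS = -395 is not a perfect cube.
Continuing the search up to |y| = 30 finds no solutions either.
No (x, y) in the scanned range satisfies the equation.

No integer solutions with |y| ≤ 30.


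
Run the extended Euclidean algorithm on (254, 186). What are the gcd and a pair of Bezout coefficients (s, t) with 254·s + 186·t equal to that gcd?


Euclidean algorithm on (254, 186) — divide until remainder is 0:
  254 = 1 · 186 + 68
  186 = 2 · 68 + 50
  68 = 1 · 50 + 18
  50 = 2 · 18 + 14
  18 = 1 · 14 + 4
  14 = 3 · 4 + 2
  4 = 2 · 2 + 0
gcd(254, 186) = 2.
Track Bezout coefficients alongside the remainders: start with r₀ = 254 = a·1 + b·0 (s = 1, t = 0) and r₁ = 186 = a·0 + b·1 (s = 0, t = 1); each new remainder r_{k+1} = r_{k-1} − q_k·r_k inherits s_{k+1} = s_{k-1} − q_k·s_k, t_{k+1} = t_{k-1} − q_k·t_k, so r_k = a·s_k + b·t_k at every step:
  q = 1: r = 68, s = 1 − 1·0 = 1, t = 0 − 1·1 = -1  (check: 254·1 + 186·(-1) = 68)
  q = 2: r = 50, s = 0 − 2·1 = -2, t = 1 − 2·(-1) = 3  (check: 254·(-2) + 186·3 = 50)
  q = 1: r = 18, s = 1 − 1·(-2) = 3, t = -1 − 1·3 = -4  (check: 254·3 + 186·(-4) = 18)
  q = 2: r = 14, s = -2 − 2·3 = -8, t = 3 − 2·(-4) = 11  (check: 254·(-8) + 186·11 = 14)
  q = 1: r = 4, s = 3 − 1·(-8) = 11, t = -4 − 1·11 = -15  (check: 254·11 + 186·(-15) = 4)
  q = 3: r = 2, s = -8 − 3·11 = -41, t = 11 − 3·(-15) = 56  (check: 254·(-41) + 186·56 = 2)
The row with r = 2 (the gcd) gives the Bezout coefficients s = -41, t = 56.
Result: 254 · (-41) + 186 · (56) = 2.

gcd(254, 186) = 2; s = -41, t = 56 (check: 254·(-41) + 186·56 = 2).


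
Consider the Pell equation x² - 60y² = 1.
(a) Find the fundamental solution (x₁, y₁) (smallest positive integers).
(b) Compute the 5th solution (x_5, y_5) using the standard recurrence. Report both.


Step 1: Find the fundamental solution (x₁, y₁) of x² - 60y² = 1.
  Expand √60 as a continued fraction. a₀ = ⌊√60⌋ = 7; iterate m_{k+1} = d_k·a_k − m_k, d_{k+1} = (60 − m_{k+1}²)/d_k, a_{k+1} = ⌊(a₀ + m_{k+1})/d_{k+1}⌋ (starting m₀ = 0, d₀ = 1), with convergents p_k = a_k·p_{k-1} + p_{k-2}, q_k = a_k·q_{k-1} + q_{k-2} (p₋₁ = 1, q₋₁ = 0):
  k = 0: a₀ = 7; p₀/q₀ = 7/1; p₀² − 60·q₀² = 49 − 60 = -11.
  k = 1: m = 7, d = 11, a = ⌊(7 + 7)/11⌋ = 1; p/q = (1·7 + 1)/(1·1 + 0) = 8/1; p² − 60·q² = 64 − 60 = 4.
  k = 2: m = 4, d = 4, a = ⌊(7 + 4)/4⌋ = 2; p/q = (2·8 + 7)/(2·1 + 1) = 23/3; p² − 60·q² = 529 − 540 = -11.
  k = 3: m = 4, d = 11, a = ⌊(7 + 4)/11⌋ = 1; p/q = (1·23 + 8)/(1·3 + 1) = 31/4; p² − 60·q² = 961 − 960 = 1.
  The first convergent with p² − 60·q² = 1 gives the fundamental solution (x₁, y₁) = (31, 4).
Step 2: Apply the recurrence (x_{n+1}, y_{n+1}) = (x₁x_n + 60y₁y_n, x₁y_n + y₁x_n) repeatedly.
  From (x_1, y_1) = (31, 4): x_2 = 31·31 + 60·4·4 = 1921; y_2 = 31·4 + 4·31 = 248.
  From (x_2, y_2) = (1921, 248): x_3 = 31·1921 + 60·4·248 = 119071; y_3 = 31·248 + 4·1921 = 15372.
  From (x_3, y_3) = (119071, 15372): x_4 = 31·119071 + 60·4·15372 = 7380481; y_4 = 31·15372 + 4·119071 = 952816.
  From (x_4, y_4) = (7380481, 952816): x_5 = 31·7380481 + 60·4·952816 = 457470751; y_5 = 31·952816 + 4·7380481 = 59059220.
Step 3: Verify x_5² - 60·y_5² = 209279488020504001 - 209279488020504000 = 1 (should be 1). ✓

(x_1, y_1) = (31, 4); (x_5, y_5) = (457470751, 59059220).


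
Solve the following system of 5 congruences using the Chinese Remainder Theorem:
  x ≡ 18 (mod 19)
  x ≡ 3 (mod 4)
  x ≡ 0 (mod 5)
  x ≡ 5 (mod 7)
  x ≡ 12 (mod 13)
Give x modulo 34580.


Product of moduli M = 19 · 4 · 5 · 7 · 13 = 34580.
Merge one congruence at a time:
  Start: x ≡ 18 (mod 19).
  Combine with x ≡ 3 (mod 4); new modulus lcm = 76.
    Write x = 18 + 19·t and substitute into x ≡ 3 (mod 4): 19·t ≡ 3 − 18 = -15 (mod 4).
    Reduce coefficients mod 4: 3·t ≡ 1 (mod 4).
    The inverse of 3 mod 4 is 3 (since 3·3 = 9 = 2·4 + 1), so t ≡ 3·1 = 3 ≡ 3 (mod 4).
    Then x = 18 + 19·3 = 75, valid modulo lcm(19, 4) = 76: x ≡ 75 (mod 76).
  Combine with x ≡ 0 (mod 5); new modulus lcm = 380.
    Write x = 75 + 76·t and substitute into x ≡ 0 (mod 5): 76·t ≡ 0 − 75 = -75 (mod 5).
    Reduce coefficients mod 5: 1·t ≡ 0 (mod 5).
    So t ≡ 0 (mod 5).
    Then x = 75 + 76·0 = 75, valid modulo lcm(76, 5) = 380: x ≡ 75 (mod 380).
  Combine with x ≡ 5 (mod 7); new modulus lcm = 2660.
    Write x = 75 + 380·t and substitute into x ≡ 5 (mod 7): 380·t ≡ 5 − 75 = -70 (mod 7).
    Reduce coefficients mod 7: 2·t ≡ 0 (mod 7).
    The inverse of 2 mod 7 is 4 (since 2·4 = 8 = 1·7 + 1), so t ≡ 4·0 = 0 ≡ 0 (mod 7).
    Then x = 75 + 380·0 = 75, valid modulo lcm(380, 7) = 2660: x ≡ 75 (mod 2660).
  Combine with x ≡ 12 (mod 13); new modulus lcm = 34580.
    Write x = 75 + 2660·t and substitute into x ≡ 12 (mod 13): 2660·t ≡ 12 − 75 = -63 (mod 13).
    Reduce coefficients mod 13: 8·t ≡ 2 (mod 13).
    The inverse of 8 mod 13 is 5 (since 8·5 = 40 = 3·13 + 1), so t ≡ 5·2 = 10 ≡ 10 (mod 13).
    Then x = 75 + 2660·10 = 26675, valid modulo lcm(2660, 13) = 34580: x ≡ 26675 (mod 34580).
Verify against each original: 26675 mod 19 = 18, 26675 mod 4 = 3, 26675 mod 5 = 0, 26675 mod 7 = 5, 26675 mod 13 = 12.

x ≡ 26675 (mod 34580).


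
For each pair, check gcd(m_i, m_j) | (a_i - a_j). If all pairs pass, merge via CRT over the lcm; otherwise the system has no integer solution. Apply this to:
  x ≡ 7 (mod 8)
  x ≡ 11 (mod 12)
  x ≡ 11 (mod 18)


Moduli 8, 12, 18 are not pairwise coprime, so CRT works modulo lcm(m_i) when all pairwise compatibility conditions hold.
Pairwise compatibility: gcd(m_i, m_j) must divide a_i - a_j for every pair.
Merge one congruence at a time:
  Start: x ≡ 7 (mod 8).
  Combine with x ≡ 11 (mod 12): gcd(8, 12) = 4; 11 - 7 = 4, which IS divisible by 4, so compatible.
    Write x = 7 + 8·t and substitute into x ≡ 11 (mod 12): 8·t ≡ 11 − 7 = 4 (mod 12).
    Divide the congruence (and modulus) by g = 4: 2·t ≡ 1 (mod 3).
    The inverse of 2 mod 3 is 2 (since 2·2 = 4 = 1·3 + 1), so t ≡ 2·1 = 2 ≡ 2 (mod 3).
    Then x = 7 + 8·2 = 23, valid modulo lcm(8, 12) = 24: x ≡ 23 (mod 24).
  Combine with x ≡ 11 (mod 18): gcd(24, 18) = 6; 11 - 23 = -12, which IS divisible by 6, so compatible.
    Write x = 23 + 24·t and substitute into x ≡ 11 (mod 18): 24·t ≡ 11 − 23 = -12 (mod 18).
    Divide the congruence (and modulus) by g = 6: 4·t ≡ -2 (mod 3).
    Reduce coefficients mod 3: 1·t ≡ 1 (mod 3).
    So t ≡ 1 (mod 3).
    Then x = 23 + 24·1 = 47, valid modulo lcm(24, 18) = 72: x ≡ 47 (mod 72).
Verify: 47 mod 8 = 7, 47 mod 12 = 11, 47 mod 18 = 11.

x ≡ 47 (mod 72).


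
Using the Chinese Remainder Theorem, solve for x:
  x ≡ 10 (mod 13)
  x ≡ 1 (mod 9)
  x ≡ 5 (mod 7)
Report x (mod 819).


Moduli 13, 9, 7 are pairwise coprime; by CRT there is a unique solution modulo M = 13 · 9 · 7 = 819.
Solve pairwise, accumulating the modulus:
  Start with x ≡ 10 (mod 13).
  Combine with x ≡ 1 (mod 9): since gcd(13, 9) = 1, we get a unique residue mod 117.
    Write x = 10 + 13·t and substitute into x ≡ 1 (mod 9): 13·t ≡ 1 − 10 = -9 (mod 9).
    Reduce coefficients mod 9: 4·t ≡ 0 (mod 9).
    The inverse of 4 mod 9 is 7 (since 4·7 = 28 = 3·9 + 1), so t ≡ 7·0 = 0 ≡ 0 (mod 9).
    Then x = 10 + 13·0 = 10, valid modulo lcm(13, 9) = 117: x ≡ 10 (mod 117).
  Combine with x ≡ 5 (mod 7): since gcd(117, 7) = 1, we get a unique residue mod 819.
    Write x = 10 + 117·t and substitute into x ≡ 5 (mod 7): 117·t ≡ 5 − 10 = -5 (mod 7).
    Reduce coefficients mod 7: 5·t ≡ 2 (mod 7).
    The inverse of 5 mod 7 is 3 (since 5·3 = 15 = 2·7 + 1), so t ≡ 3·2 = 6 ≡ 6 (mod 7).
    Then x = 10 + 117·6 = 712, valid modulo lcm(117, 7) = 819: x ≡ 712 (mod 819).
Verify: 712 mod 13 = 10 ✓, 712 mod 9 = 1 ✓, 712 mod 7 = 5 ✓.

x ≡ 712 (mod 819).


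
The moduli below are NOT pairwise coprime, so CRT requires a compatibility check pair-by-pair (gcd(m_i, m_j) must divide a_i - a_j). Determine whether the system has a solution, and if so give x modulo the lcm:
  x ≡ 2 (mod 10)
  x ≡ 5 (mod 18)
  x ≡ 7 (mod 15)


Moduli 10, 18, 15 are not pairwise coprime, so CRT works modulo lcm(m_i) when all pairwise compatibility conditions hold.
Pairwise compatibility: gcd(m_i, m_j) must divide a_i - a_j for every pair.
Merge one congruence at a time:
  Start: x ≡ 2 (mod 10).
  Combine with x ≡ 5 (mod 18): gcd(10, 18) = 2, and 5 - 2 = 3 is NOT divisible by 2.
    ⇒ system is inconsistent (no integer solution).

No solution (the system is inconsistent).


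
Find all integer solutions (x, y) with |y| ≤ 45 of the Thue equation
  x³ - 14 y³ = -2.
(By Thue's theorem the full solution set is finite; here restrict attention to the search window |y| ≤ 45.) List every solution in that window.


The equation is x³ - 14y³ = -2. For fixed y, x³ = 14·y³ − 2, so a solution requires the RHS to be a perfect cube.
Strategy: iterate y from -45 to 45, compute RHS = 14·y³ − 2, and check whether it is a (positive or negative) perfect cube.
Check small values of y:
  y = 0: RHS = -2 is not a perfect cube.
  y = 1: RHS = 12 is not a perfect cube.
  y = -1: RHS = -16 is not a perfect cube.
  y = 2: RHS = 110 is not a perfect cube.
  y = -2: RHS = -114 is not a perfect cube.
  y = 3: RHS = 376 is not a perfect cube.
  y = -3: RHS = -380 is not a perfect cube.
Continuing the search up to |y| = 45 finds no solutions either.
No (x, y) in the scanned range satisfies the equation.

No integer solutions with |y| ≤ 45.


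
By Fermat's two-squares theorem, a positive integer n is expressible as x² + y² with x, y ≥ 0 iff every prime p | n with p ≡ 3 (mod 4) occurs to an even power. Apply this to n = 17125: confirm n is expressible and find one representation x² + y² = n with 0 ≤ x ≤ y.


Step 1: Factor n = 17125 = 5^3 · 137.
Step 2: Check the mod-4 condition on each prime factor: 5 ≡ 1 (mod 4), exponent 3; 137 ≡ 1 (mod 4), exponent 1.
All primes ≡ 3 (mod 4) appear to even exponent (or don't appear), so by the two-squares theorem n IS expressible as a sum of two squares.
Step 3: Build a representation. Group n = k² · m with k = 5 and m = 5 · 137 = 685 (a product of primes ≡ 1 (mod 4)); a representation of m scales to one of n via (k·x)² + (k·y)² = k²(x² + y²). Each prime p ≡ 1 (mod 4) is itself a sum of two squares; find a² by testing p − a² for a perfect square:
  5: 5 − 1² = 4 = 2² ⇒ 5 = 1² + 2².
  137: 137 − 1² = 136, 137 − 2² = 133, 137 − 3² = 128, 137 − 4² = 121 = 11² ⇒ 137 = 4² + 11².
  Combine using the Brahmagupta–Fibonacci identity (a² + b²)(c² + d²) = (ac − bd)² + (ad + bc)² = (ac + bd)² + (ad − bc)²:
  5 · 137 = 685: from (1² + 2²)(4² + 11²), take (1·4 − 2·11, 1·11 + 2·4) = (4 − 22, 11 + 8) = (-18, 19); dropping signs (only squares matter) gives (18, 19); check 18² + 19² = 324 + 361 = 685 ✓.
  Scale by k = 5: (5·18, 5·19) = (90, 95).
Step 4: Order so x ≤ y and verify: 90² + 95² = 8100 + 9025 = 17125 = n. ✓

n = 17125 = 90² + 95² (one valid representation with x ≤ y).


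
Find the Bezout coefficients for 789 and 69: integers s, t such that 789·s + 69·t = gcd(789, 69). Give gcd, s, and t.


Euclidean algorithm on (789, 69) — divide until remainder is 0:
  789 = 11 · 69 + 30
  69 = 2 · 30 + 9
  30 = 3 · 9 + 3
  9 = 3 · 3 + 0
gcd(789, 69) = 3.
Track Bezout coefficients alongside the remainders: start with r₀ = 789 = a·1 + b·0 (s = 1, t = 0) and r₁ = 69 = a·0 + b·1 (s = 0, t = 1); each new remainder r_{k+1} = r_{k-1} − q_k·r_k inherits s_{k+1} = s_{k-1} − q_k·s_k, t_{k+1} = t_{k-1} − q_k·t_k, so r_k = a·s_k + b·t_k at every step:
  q = 11: r = 30, s = 1 − 11·0 = 1, t = 0 − 11·1 = -11  (check: 789·1 + 69·(-11) = 30)
  q = 2: r = 9, s = 0 − 2·1 = -2, t = 1 − 2·(-11) = 23  (check: 789·(-2) + 69·23 = 9)
  q = 3: r = 3, s = 1 − 3·(-2) = 7, t = -11 − 3·23 = -80  (check: 789·7 + 69·(-80) = 3)
The row with r = 3 (the gcd) gives the Bezout coefficients s = 7, t = -80.
Result: 789 · (7) + 69 · (-80) = 3.

gcd(789, 69) = 3; s = 7, t = -80 (check: 789·7 + 69·(-80) = 3).


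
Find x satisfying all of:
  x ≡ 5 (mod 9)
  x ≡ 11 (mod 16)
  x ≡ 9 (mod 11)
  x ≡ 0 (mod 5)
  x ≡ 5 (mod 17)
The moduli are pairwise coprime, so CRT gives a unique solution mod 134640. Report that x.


Product of moduli M = 9 · 16 · 11 · 5 · 17 = 134640.
Merge one congruence at a time:
  Start: x ≡ 5 (mod 9).
  Combine with x ≡ 11 (mod 16); new modulus lcm = 144.
    Write x = 5 + 9·t and substitute into x ≡ 11 (mod 16): 9·t ≡ 11 − 5 = 6 (mod 16).
    The inverse of 9 mod 16 is 9 (since 9·9 = 81 = 5·16 + 1), so t ≡ 9·6 = 54 ≡ 6 (mod 16).
    Then x = 5 + 9·6 = 59, valid modulo lcm(9, 16) = 144: x ≡ 59 (mod 144).
  Combine with x ≡ 9 (mod 11); new modulus lcm = 1584.
    Write x = 59 + 144·t and substitute into x ≡ 9 (mod 11): 144·t ≡ 9 − 59 = -50 (mod 11).
    Reduce coefficients mod 11: 1·t ≡ 5 (mod 11).
    So t ≡ 5 (mod 11).
    Then x = 59 + 144·5 = 779, valid modulo lcm(144, 11) = 1584: x ≡ 779 (mod 1584).
  Combine with x ≡ 0 (mod 5); new modulus lcm = 7920.
    Write x = 779 + 1584·t and substitute into x ≡ 0 (mod 5): 1584·t ≡ 0 − 779 = -779 (mod 5).
    Reduce coefficients mod 5: 4·t ≡ 1 (mod 5).
    The inverse of 4 mod 5 is 4 (since 4·4 = 16 = 3·5 + 1), so t ≡ 4·1 = 4 ≡ 4 (mod 5).
    Then x = 779 + 1584·4 = 7115, valid modulo lcm(1584, 5) = 7920: x ≡ 7115 (mod 7920).
  Combine with x ≡ 5 (mod 17); new modulus lcm = 134640.
    Write x = 7115 + 7920·t and substitute into x ≡ 5 (mod 17): 7920·t ≡ 5 − 7115 = -7110 (mod 17).
    Reduce coefficients mod 17: 15·t ≡ 13 (mod 17).
    The inverse of 15 mod 17 is 8 (since 15·8 = 120 = 7·17 + 1), so t ≡ 8·13 = 104 ≡ 2 (mod 17).
    Then x = 7115 + 7920·2 = 22955, valid modulo lcm(7920, 17) = 134640: x ≡ 22955 (mod 134640).
Verify against each original: 22955 mod 9 = 5, 22955 mod 16 = 11, 22955 mod 11 = 9, 22955 mod 5 = 0, 22955 mod 17 = 5.

x ≡ 22955 (mod 134640).


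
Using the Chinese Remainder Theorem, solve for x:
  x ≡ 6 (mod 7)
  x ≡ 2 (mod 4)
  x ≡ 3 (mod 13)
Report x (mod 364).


Moduli 7, 4, 13 are pairwise coprime; by CRT there is a unique solution modulo M = 7 · 4 · 13 = 364.
Solve pairwise, accumulating the modulus:
  Start with x ≡ 6 (mod 7).
  Combine with x ≡ 2 (mod 4): since gcd(7, 4) = 1, we get a unique residue mod 28.
    Write x = 6 + 7·t and substitute into x ≡ 2 (mod 4): 7·t ≡ 2 − 6 = -4 (mod 4).
    Reduce coefficients mod 4: 3·t ≡ 0 (mod 4).
    The inverse of 3 mod 4 is 3 (since 3·3 = 9 = 2·4 + 1), so t ≡ 3·0 = 0 ≡ 0 (mod 4).
    Then x = 6 + 7·0 = 6, valid modulo lcm(7, 4) = 28: x ≡ 6 (mod 28).
  Combine with x ≡ 3 (mod 13): since gcd(28, 13) = 1, we get a unique residue mod 364.
    Write x = 6 + 28·t and substitute into x ≡ 3 (mod 13): 28·t ≡ 3 − 6 = -3 (mod 13).
    Reduce coefficients mod 13: 2·t ≡ 10 (mod 13).
    The inverse of 2 mod 13 is 7 (since 2·7 = 14 = 1·13 + 1), so t ≡ 7·10 = 70 ≡ 5 (mod 13).
    Then x = 6 + 28·5 = 146, valid modulo lcm(28, 13) = 364: x ≡ 146 (mod 364).
Verify: 146 mod 7 = 6 ✓, 146 mod 4 = 2 ✓, 146 mod 13 = 3 ✓.

x ≡ 146 (mod 364).


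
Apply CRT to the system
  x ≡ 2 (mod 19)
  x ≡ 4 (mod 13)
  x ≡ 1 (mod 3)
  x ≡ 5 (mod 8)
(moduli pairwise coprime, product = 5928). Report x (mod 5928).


Product of moduli M = 19 · 13 · 3 · 8 = 5928.
Merge one congruence at a time:
  Start: x ≡ 2 (mod 19).
  Combine with x ≡ 4 (mod 13); new modulus lcm = 247.
    Write x = 2 + 19·t and substitute into x ≡ 4 (mod 13): 19·t ≡ 4 − 2 = 2 (mod 13).
    Reduce coefficients mod 13: 6·t ≡ 2 (mod 13).
    The inverse of 6 mod 13 is 11 (since 6·11 = 66 = 5·13 + 1), so t ≡ 11·2 = 22 ≡ 9 (mod 13).
    Then x = 2 + 19·9 = 173, valid modulo lcm(19, 13) = 247: x ≡ 173 (mod 247).
  Combine with x ≡ 1 (mod 3); new modulus lcm = 741.
    Write x = 173 + 247·t and substitute into x ≡ 1 (mod 3): 247·t ≡ 1 − 173 = -172 (mod 3).
    Reduce coefficients mod 3: 1·t ≡ 2 (mod 3).
    So t ≡ 2 (mod 3).
    Then x = 173 + 247·2 = 667, valid modulo lcm(247, 3) = 741: x ≡ 667 (mod 741).
  Combine with x ≡ 5 (mod 8); new modulus lcm = 5928.
    Write x = 667 + 741·t and substitute into x ≡ 5 (mod 8): 741·t ≡ 5 − 667 = -662 (mod 8).
    Reduce coefficients mod 8: 5·t ≡ 2 (mod 8).
    The inverse of 5 mod 8 is 5 (since 5·5 = 25 = 3·8 + 1), so t ≡ 5·2 = 10 ≡ 2 (mod 8).
    Then x = 667 + 741·2 = 2149, valid modulo lcm(741, 8) = 5928: x ≡ 2149 (mod 5928).
Verify against each original: 2149 mod 19 = 2, 2149 mod 13 = 4, 2149 mod 3 = 1, 2149 mod 8 = 5.

x ≡ 2149 (mod 5928).


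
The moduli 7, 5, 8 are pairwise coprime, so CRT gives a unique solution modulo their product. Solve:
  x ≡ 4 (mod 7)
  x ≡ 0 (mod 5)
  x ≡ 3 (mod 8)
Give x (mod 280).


Moduli 7, 5, 8 are pairwise coprime; by CRT there is a unique solution modulo M = 7 · 5 · 8 = 280.
Solve pairwise, accumulating the modulus:
  Start with x ≡ 4 (mod 7).
  Combine with x ≡ 0 (mod 5): since gcd(7, 5) = 1, we get a unique residue mod 35.
    Write x = 4 + 7·t and substitute into x ≡ 0 (mod 5): 7·t ≡ 0 − 4 = -4 (mod 5).
    Reduce coefficients mod 5: 2·t ≡ 1 (mod 5).
    The inverse of 2 mod 5 is 3 (since 2·3 = 6 = 1·5 + 1), so t ≡ 3·1 = 3 ≡ 3 (mod 5).
    Then x = 4 + 7·3 = 25, valid modulo lcm(7, 5) = 35: x ≡ 25 (mod 35).
  Combine with x ≡ 3 (mod 8): since gcd(35, 8) = 1, we get a unique residue mod 280.
    Write x = 25 + 35·t and substitute into x ≡ 3 (mod 8): 35·t ≡ 3 − 25 = -22 (mod 8).
    Reduce coefficients mod 8: 3·t ≡ 2 (mod 8).
    The inverse of 3 mod 8 is 3 (since 3·3 = 9 = 1·8 + 1), so t ≡ 3·2 = 6 ≡ 6 (mod 8).
    Then x = 25 + 35·6 = 235, valid modulo lcm(35, 8) = 280: x ≡ 235 (mod 280).
Verify: 235 mod 7 = 4 ✓, 235 mod 5 = 0 ✓, 235 mod 8 = 3 ✓.

x ≡ 235 (mod 280).


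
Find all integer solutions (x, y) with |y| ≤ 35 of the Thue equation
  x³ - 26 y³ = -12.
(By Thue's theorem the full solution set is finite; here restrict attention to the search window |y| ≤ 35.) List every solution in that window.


The equation is x³ - 26y³ = -12. For fixed y, x³ = 26·y³ − 12, so a solution requires the RHS to be a perfect cube.
Strategy: iterate y from -35 to 35, compute RHS = 26·y³ − 12, and check whether it is a (positive or negative) perfect cube.
Check small values of y:
  y = 0: RHS = -12 is not a perfect cube.
  y = 1: RHS = 14 is not a perfect cube.
  y = -1: RHS = -38 is not a perfect cube.
  y = 2: RHS = 196 is not a perfect cube.
  y = -2: RHS = -220 is not a perfect cube.
  y = 3: RHS = 690 is not a perfect cube.
  y = -3: RHS = -714 is not a perfect cube.
Continuing the search up to |y| = 35 finds no solutions either.
No (x, y) in the scanned range satisfies the equation.

No integer solutions with |y| ≤ 35.


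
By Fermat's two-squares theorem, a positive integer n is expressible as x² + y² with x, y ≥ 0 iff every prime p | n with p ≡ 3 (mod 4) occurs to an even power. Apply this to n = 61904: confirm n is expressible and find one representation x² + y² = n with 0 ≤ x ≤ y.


Step 1: Factor n = 61904 = 2^4 · 53 · 73.
Step 2: Check the mod-4 condition on each prime factor: 2 = 2 (special); 53 ≡ 1 (mod 4), exponent 1; 73 ≡ 1 (mod 4), exponent 1.
All primes ≡ 3 (mod 4) appear to even exponent (or don't appear), so by the two-squares theorem n IS expressible as a sum of two squares.
Step 3: Build a representation. Group n = k² · m with k = 4 and m = 53 · 73 = 3869 (a product of primes ≡ 1 (mod 4)); a representation of m scales to one of n via (k·x)² + (k·y)² = k²(x² + y²). Each prime p ≡ 1 (mod 4) is itself a sum of two squares; find a² by testing p − a² for a perfect square:
  53: 53 − 1² = 52, 53 − 2² = 49 = 7² ⇒ 53 = 2² + 7².
  73: 73 − 1² = 72, 73 − 2² = 69, 73 − 3² = 64 = 8² ⇒ 73 = 3² + 8².
  Combine using the Brahmagupta–Fibonacci identity (a² + b²)(c² + d²) = (ac − bd)² + (ad + bc)² = (ac + bd)² + (ad − bc)²:
  53 · 73 = 3869: from (2² + 7²)(3² + 8²), take (2·3 − 7·8, 2·8 + 7·3) = (6 − 56, 16 + 21) = (-50, 37); dropping signs (only squares matter) gives (50, 37); check 50² + 37² = 2500 + 1369 = 3869 ✓.
  Scale by k = 4: (4·50, 4·37) = (200, 148).
Step 4: Order so x ≤ y and verify: 148² + 200² = 21904 + 40000 = 61904 = n. ✓

n = 61904 = 148² + 200² (one valid representation with x ≤ y).


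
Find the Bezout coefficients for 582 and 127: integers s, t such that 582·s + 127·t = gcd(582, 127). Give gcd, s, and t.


Euclidean algorithm on (582, 127) — divide until remainder is 0:
  582 = 4 · 127 + 74
  127 = 1 · 74 + 53
  74 = 1 · 53 + 21
  53 = 2 · 21 + 11
  21 = 1 · 11 + 10
  11 = 1 · 10 + 1
  10 = 10 · 1 + 0
gcd(582, 127) = 1.
Track Bezout coefficients alongside the remainders: start with r₀ = 582 = a·1 + b·0 (s = 1, t = 0) and r₁ = 127 = a·0 + b·1 (s = 0, t = 1); each new remainder r_{k+1} = r_{k-1} − q_k·r_k inherits s_{k+1} = s_{k-1} − q_k·s_k, t_{k+1} = t_{k-1} − q_k·t_k, so r_k = a·s_k + b·t_k at every step:
  q = 4: r = 74, s = 1 − 4·0 = 1, t = 0 − 4·1 = -4  (check: 582·1 + 127·(-4) = 74)
  q = 1: r = 53, s = 0 − 1·1 = -1, t = 1 − 1·(-4) = 5  (check: 582·(-1) + 127·5 = 53)
  q = 1: r = 21, s = 1 − 1·(-1) = 2, t = -4 − 1·5 = -9  (check: 582·2 + 127·(-9) = 21)
  q = 2: r = 11, s = -1 − 2·2 = -5, t = 5 − 2·(-9) = 23  (check: 582·(-5) + 127·23 = 11)
  q = 1: r = 10, s = 2 − 1·(-5) = 7, t = -9 − 1·23 = -32  (check: 582·7 + 127·(-32) = 10)
  q = 1: r = 1, s = -5 − 1·7 = -12, t = 23 − 1·(-32) = 55  (check: 582·(-12) + 127·55 = 1)
The row with r = 1 (the gcd) gives the Bezout coefficients s = -12, t = 55.
Result: 582 · (-12) + 127 · (55) = 1.

gcd(582, 127) = 1; s = -12, t = 55 (check: 582·(-12) + 127·55 = 1).


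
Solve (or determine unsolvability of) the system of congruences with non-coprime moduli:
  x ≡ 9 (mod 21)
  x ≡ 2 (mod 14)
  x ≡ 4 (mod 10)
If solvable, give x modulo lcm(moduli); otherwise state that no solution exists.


Moduli 21, 14, 10 are not pairwise coprime, so CRT works modulo lcm(m_i) when all pairwise compatibility conditions hold.
Pairwise compatibility: gcd(m_i, m_j) must divide a_i - a_j for every pair.
Merge one congruence at a time:
  Start: x ≡ 9 (mod 21).
  Combine with x ≡ 2 (mod 14): gcd(21, 14) = 7; 2 - 9 = -7, which IS divisible by 7, so compatible.
    Write x = 9 + 21·t and substitute into x ≡ 2 (mod 14): 21·t ≡ 2 − 9 = -7 (mod 14).
    Divide the congruence (and modulus) by g = 7: 3·t ≡ -1 (mod 2).
    Reduce coefficients mod 2: 1·t ≡ 1 (mod 2).
    So t ≡ 1 (mod 2).
    Then x = 9 + 21·1 = 30, valid modulo lcm(21, 14) = 42: x ≡ 30 (mod 42).
  Combine with x ≡ 4 (mod 10): gcd(42, 10) = 2; 4 - 30 = -26, which IS divisible by 2, so compatible.
    Write x = 30 + 42·t and substitute into x ≡ 4 (mod 10): 42·t ≡ 4 − 30 = -26 (mod 10).
    Divide the congruence (and modulus) by g = 2: 21·t ≡ -13 (mod 5).
    Reduce coefficients mod 5: 1·t ≡ 2 (mod 5).
    So t ≡ 2 (mod 5).
    Then x = 30 + 42·2 = 114, valid modulo lcm(42, 10) = 210: x ≡ 114 (mod 210).
Verify: 114 mod 21 = 9, 114 mod 14 = 2, 114 mod 10 = 4.

x ≡ 114 (mod 210).


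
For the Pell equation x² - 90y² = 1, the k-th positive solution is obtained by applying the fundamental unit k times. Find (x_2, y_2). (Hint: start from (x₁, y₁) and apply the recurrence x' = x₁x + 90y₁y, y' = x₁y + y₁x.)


Step 1: Find the fundamental solution (x₁, y₁) of x² - 90y² = 1.
  Expand √90 as a continued fraction. a₀ = ⌊√90⌋ = 9; iterate m_{k+1} = d_k·a_k − m_k, d_{k+1} = (90 − m_{k+1}²)/d_k, a_{k+1} = ⌊(a₀ + m_{k+1})/d_{k+1}⌋ (starting m₀ = 0, d₀ = 1), with convergents p_k = a_k·p_{k-1} + p_{k-2}, q_k = a_k·q_{k-1} + q_{k-2} (p₋₁ = 1, q₋₁ = 0):
  k = 0: a₀ = 9; p₀/q₀ = 9/1; p₀² − 90·q₀² = 81 − 90 = -9.
  k = 1: m = 9, d = 9, a = ⌊(9 + 9)/9⌋ = 2; p/q = (2·9 + 1)/(2·1 + 0) = 19/2; p² − 90·q² = 361 − 360 = 1.
  The first convergent with p² − 90·q² = 1 gives the fundamental solution (x₁, y₁) = (19, 2).
Step 2: Apply the recurrence (x_{n+1}, y_{n+1}) = (x₁x_n + 90y₁y_n, x₁y_n + y₁x_n) repeatedly.
  From (x_1, y_1) = (19, 2): x_2 = 19·19 + 90·2·2 = 721; y_2 = 19·2 + 2·19 = 76.
Step 3: Verify x_2² - 90·y_2² = 519841 - 519840 = 1 (should be 1). ✓

(x_1, y_1) = (19, 2); (x_2, y_2) = (721, 76).


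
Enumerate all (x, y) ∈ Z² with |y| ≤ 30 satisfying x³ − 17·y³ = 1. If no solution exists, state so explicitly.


The equation is x³ - 17y³ = 1. For fixed y, x³ = 17·y³ + 1, so a solution requires the RHS to be a perfect cube.
Strategy: iterate y from -30 to 30, compute RHS = 17·y³ + 1, and check whether it is a (positive or negative) perfect cube.
Check small values of y:
  y = 0: RHS = 1 = (1)³ ⇒ x = 1 works.
  y = 1: RHS = 18 is not a perfect cube.
  y = -1: RHS = -16 is not a perfect cube.
  y = 2: RHS = 137 is not a perfect cube.
  y = -2: RHS = -135 is not a perfect cube.
  y = 3: RHS = 460 is not a perfect cube.
  y = -3: RHS = -458 is not a perfect cube.
Continuing, at y = 7: RHS = 5832 = (18)³ ⇒ x = 18 works.
Searching the remaining y in |y| ≤ 30 finds no further solutions.
Collected solutions: (1, 0), (18, 7).

Solutions (with |y| ≤ 30): (1, 0), (18, 7).


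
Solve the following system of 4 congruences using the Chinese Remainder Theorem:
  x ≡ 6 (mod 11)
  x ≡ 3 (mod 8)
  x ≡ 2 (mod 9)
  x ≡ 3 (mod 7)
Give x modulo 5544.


Product of moduli M = 11 · 8 · 9 · 7 = 5544.
Merge one congruence at a time:
  Start: x ≡ 6 (mod 11).
  Combine with x ≡ 3 (mod 8); new modulus lcm = 88.
    Write x = 6 + 11·t and substitute into x ≡ 3 (mod 8): 11·t ≡ 3 − 6 = -3 (mod 8).
    Reduce coefficients mod 8: 3·t ≡ 5 (mod 8).
    The inverse of 3 mod 8 is 3 (since 3·3 = 9 = 1·8 + 1), so t ≡ 3·5 = 15 ≡ 7 (mod 8).
    Then x = 6 + 11·7 = 83, valid modulo lcm(11, 8) = 88: x ≡ 83 (mod 88).
  Combine with x ≡ 2 (mod 9); new modulus lcm = 792.
    Write x = 83 + 88·t and substitute into x ≡ 2 (mod 9): 88·t ≡ 2 − 83 = -81 (mod 9).
    Reduce coefficients mod 9: 7·t ≡ 0 (mod 9).
    The inverse of 7 mod 9 is 4 (since 7·4 = 28 = 3·9 + 1), so t ≡ 4·0 = 0 ≡ 0 (mod 9).
    Then x = 83 + 88·0 = 83, valid modulo lcm(88, 9) = 792: x ≡ 83 (mod 792).
  Combine with x ≡ 3 (mod 7); new modulus lcm = 5544.
    Write x = 83 + 792·t and substitute into x ≡ 3 (mod 7): 792·t ≡ 3 − 83 = -80 (mod 7).
    Reduce coefficients mod 7: 1·t ≡ 4 (mod 7).
    So t ≡ 4 (mod 7).
    Then x = 83 + 792·4 = 3251, valid modulo lcm(792, 7) = 5544: x ≡ 3251 (mod 5544).
Verify against each original: 3251 mod 11 = 6, 3251 mod 8 = 3, 3251 mod 9 = 2, 3251 mod 7 = 3.

x ≡ 3251 (mod 5544).


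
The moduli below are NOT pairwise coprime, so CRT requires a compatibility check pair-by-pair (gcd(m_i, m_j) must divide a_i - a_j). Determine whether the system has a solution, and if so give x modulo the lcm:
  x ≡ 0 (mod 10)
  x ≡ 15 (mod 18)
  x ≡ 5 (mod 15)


Moduli 10, 18, 15 are not pairwise coprime, so CRT works modulo lcm(m_i) when all pairwise compatibility conditions hold.
Pairwise compatibility: gcd(m_i, m_j) must divide a_i - a_j for every pair.
Merge one congruence at a time:
  Start: x ≡ 0 (mod 10).
  Combine with x ≡ 15 (mod 18): gcd(10, 18) = 2, and 15 - 0 = 15 is NOT divisible by 2.
    ⇒ system is inconsistent (no integer solution).

No solution (the system is inconsistent).


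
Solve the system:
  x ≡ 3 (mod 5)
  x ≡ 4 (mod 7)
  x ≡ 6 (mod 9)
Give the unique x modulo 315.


Moduli 5, 7, 9 are pairwise coprime; by CRT there is a unique solution modulo M = 5 · 7 · 9 = 315.
Solve pairwise, accumulating the modulus:
  Start with x ≡ 3 (mod 5).
  Combine with x ≡ 4 (mod 7): since gcd(5, 7) = 1, we get a unique residue mod 35.
    Write x = 3 + 5·t and substitute into x ≡ 4 (mod 7): 5·t ≡ 4 − 3 = 1 (mod 7).
    The inverse of 5 mod 7 is 3 (since 5·3 = 15 = 2·7 + 1), so t ≡ 3·1 = 3 ≡ 3 (mod 7).
    Then x = 3 + 5·3 = 18, valid modulo lcm(5, 7) = 35: x ≡ 18 (mod 35).
  Combine with x ≡ 6 (mod 9): since gcd(35, 9) = 1, we get a unique residue mod 315.
    Write x = 18 + 35·t and substitute into x ≡ 6 (mod 9): 35·t ≡ 6 − 18 = -12 (mod 9).
    Reduce coefficients mod 9: 8·t ≡ 6 (mod 9).
    The inverse of 8 mod 9 is 8 (since 8·8 = 64 = 7·9 + 1), so t ≡ 8·6 = 48 ≡ 3 (mod 9).
    Then x = 18 + 35·3 = 123, valid modulo lcm(35, 9) = 315: x ≡ 123 (mod 315).
Verify: 123 mod 5 = 3 ✓, 123 mod 7 = 4 ✓, 123 mod 9 = 6 ✓.

x ≡ 123 (mod 315).


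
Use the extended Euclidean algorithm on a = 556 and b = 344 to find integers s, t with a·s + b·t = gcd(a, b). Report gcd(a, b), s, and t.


Euclidean algorithm on (556, 344) — divide until remainder is 0:
  556 = 1 · 344 + 212
  344 = 1 · 212 + 132
  212 = 1 · 132 + 80
  132 = 1 · 80 + 52
  80 = 1 · 52 + 28
  52 = 1 · 28 + 24
  28 = 1 · 24 + 4
  24 = 6 · 4 + 0
gcd(556, 344) = 4.
Track Bezout coefficients alongside the remainders: start with r₀ = 556 = a·1 + b·0 (s = 1, t = 0) and r₁ = 344 = a·0 + b·1 (s = 0, t = 1); each new remainder r_{k+1} = r_{k-1} − q_k·r_k inherits s_{k+1} = s_{k-1} − q_k·s_k, t_{k+1} = t_{k-1} − q_k·t_k, so r_k = a·s_k + b·t_k at every step:
  q = 1: r = 212, s = 1 − 1·0 = 1, t = 0 − 1·1 = -1  (check: 556·1 + 344·(-1) = 212)
  q = 1: r = 132, s = 0 − 1·1 = -1, t = 1 − 1·(-1) = 2  (check: 556·(-1) + 344·2 = 132)
  q = 1: r = 80, s = 1 − 1·(-1) = 2, t = -1 − 1·2 = -3  (check: 556·2 + 344·(-3) = 80)
  q = 1: r = 52, s = -1 − 1·2 = -3, t = 2 − 1·(-3) = 5  (check: 556·(-3) + 344·5 = 52)
  q = 1: r = 28, s = 2 − 1·(-3) = 5, t = -3 − 1·5 = -8  (check: 556·5 + 344·(-8) = 28)
  q = 1: r = 24, s = -3 − 1·5 = -8, t = 5 − 1·(-8) = 13  (check: 556·(-8) + 344·13 = 24)
  q = 1: r = 4, s = 5 − 1·(-8) = 13, t = -8 − 1·13 = -21  (check: 556·13 + 344·(-21) = 4)
The row with r = 4 (the gcd) gives the Bezout coefficients s = 13, t = -21.
Result: 556 · (13) + 344 · (-21) = 4.

gcd(556, 344) = 4; s = 13, t = -21 (check: 556·13 + 344·(-21) = 4).


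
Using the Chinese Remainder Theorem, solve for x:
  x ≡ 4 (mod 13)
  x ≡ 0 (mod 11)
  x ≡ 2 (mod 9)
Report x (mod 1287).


Moduli 13, 11, 9 are pairwise coprime; by CRT there is a unique solution modulo M = 13 · 11 · 9 = 1287.
Solve pairwise, accumulating the modulus:
  Start with x ≡ 4 (mod 13).
  Combine with x ≡ 0 (mod 11): since gcd(13, 11) = 1, we get a unique residue mod 143.
    Write x = 4 + 13·t and substitute into x ≡ 0 (mod 11): 13·t ≡ 0 − 4 = -4 (mod 11).
    Reduce coefficients mod 11: 2·t ≡ 7 (mod 11).
    The inverse of 2 mod 11 is 6 (since 2·6 = 12 = 1·11 + 1), so t ≡ 6·7 = 42 ≡ 9 (mod 11).
    Then x = 4 + 13·9 = 121, valid modulo lcm(13, 11) = 143: x ≡ 121 (mod 143).
  Combine with x ≡ 2 (mod 9): since gcd(143, 9) = 1, we get a unique residue mod 1287.
    Write x = 121 + 143·t and substitute into x ≡ 2 (mod 9): 143·t ≡ 2 − 121 = -119 (mod 9).
    Reduce coefficients mod 9: 8·t ≡ 7 (mod 9).
    The inverse of 8 mod 9 is 8 (since 8·8 = 64 = 7·9 + 1), so t ≡ 8·7 = 56 ≡ 2 (mod 9).
    Then x = 121 + 143·2 = 407, valid modulo lcm(143, 9) = 1287: x ≡ 407 (mod 1287).
Verify: 407 mod 13 = 4 ✓, 407 mod 11 = 0 ✓, 407 mod 9 = 2 ✓.

x ≡ 407 (mod 1287).


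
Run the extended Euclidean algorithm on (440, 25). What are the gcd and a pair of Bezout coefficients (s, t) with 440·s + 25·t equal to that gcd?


Euclidean algorithm on (440, 25) — divide until remainder is 0:
  440 = 17 · 25 + 15
  25 = 1 · 15 + 10
  15 = 1 · 10 + 5
  10 = 2 · 5 + 0
gcd(440, 25) = 5.
Track Bezout coefficients alongside the remainders: start with r₀ = 440 = a·1 + b·0 (s = 1, t = 0) and r₁ = 25 = a·0 + b·1 (s = 0, t = 1); each new remainder r_{k+1} = r_{k-1} − q_k·r_k inherits s_{k+1} = s_{k-1} − q_k·s_k, t_{k+1} = t_{k-1} − q_k·t_k, so r_k = a·s_k + b·t_k at every step:
  q = 17: r = 15, s = 1 − 17·0 = 1, t = 0 − 17·1 = -17  (check: 440·1 + 25·(-17) = 15)
  q = 1: r = 10, s = 0 − 1·1 = -1, t = 1 − 1·(-17) = 18  (check: 440·(-1) + 25·18 = 10)
  q = 1: r = 5, s = 1 − 1·(-1) = 2, t = -17 − 1·18 = -35  (check: 440·2 + 25·(-35) = 5)
The row with r = 5 (the gcd) gives the Bezout coefficients s = 2, t = -35.
Result: 440 · (2) + 25 · (-35) = 5.

gcd(440, 25) = 5; s = 2, t = -35 (check: 440·2 + 25·(-35) = 5).


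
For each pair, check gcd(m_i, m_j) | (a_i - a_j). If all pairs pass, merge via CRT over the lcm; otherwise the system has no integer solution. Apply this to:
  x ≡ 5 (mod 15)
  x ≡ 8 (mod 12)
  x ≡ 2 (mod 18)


Moduli 15, 12, 18 are not pairwise coprime, so CRT works modulo lcm(m_i) when all pairwise compatibility conditions hold.
Pairwise compatibility: gcd(m_i, m_j) must divide a_i - a_j for every pair.
Merge one congruence at a time:
  Start: x ≡ 5 (mod 15).
  Combine with x ≡ 8 (mod 12): gcd(15, 12) = 3; 8 - 5 = 3, which IS divisible by 3, so compatible.
    Write x = 5 + 15·t and substitute into x ≡ 8 (mod 12): 15·t ≡ 8 − 5 = 3 (mod 12).
    Divide the congruence (and modulus) by g = 3: 5·t ≡ 1 (mod 4).
    Reduce coefficients mod 4: 1·t ≡ 1 (mod 4).
    So t ≡ 1 (mod 4).
    Then x = 5 + 15·1 = 20, valid modulo lcm(15, 12) = 60: x ≡ 20 (mod 60).
  Combine with x ≡ 2 (mod 18): gcd(60, 18) = 6; 2 - 20 = -18, which IS divisible by 6, so compatible.
    Write x = 20 + 60·t and substitute into x ≡ 2 (mod 18): 60·t ≡ 2 − 20 = -18 (mod 18).
    Divide the congruence (and modulus) by g = 6: 10·t ≡ -3 (mod 3).
    Reduce coefficients mod 3: 1·t ≡ 0 (mod 3).
    So t ≡ 0 (mod 3).
    Then x = 20 + 60·0 = 20, valid modulo lcm(60, 18) = 180: x ≡ 20 (mod 180).
Verify: 20 mod 15 = 5, 20 mod 12 = 8, 20 mod 18 = 2.

x ≡ 20 (mod 180).


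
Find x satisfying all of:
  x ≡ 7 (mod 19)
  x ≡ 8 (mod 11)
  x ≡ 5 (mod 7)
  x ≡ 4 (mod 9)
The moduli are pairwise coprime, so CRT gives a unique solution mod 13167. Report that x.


Product of moduli M = 19 · 11 · 7 · 9 = 13167.
Merge one congruence at a time:
  Start: x ≡ 7 (mod 19).
  Combine with x ≡ 8 (mod 11); new modulus lcm = 209.
    Write x = 7 + 19·t and substitute into x ≡ 8 (mod 11): 19·t ≡ 8 − 7 = 1 (mod 11).
    Reduce coefficients mod 11: 8·t ≡ 1 (mod 11).
    The inverse of 8 mod 11 is 7 (since 8·7 = 56 = 5·11 + 1), so t ≡ 7·1 = 7 ≡ 7 (mod 11).
    Then x = 7 + 19·7 = 140, valid modulo lcm(19, 11) = 209: x ≡ 140 (mod 209).
  Combine with x ≡ 5 (mod 7); new modulus lcm = 1463.
    Write x = 140 + 209·t and substitute into x ≡ 5 (mod 7): 209·t ≡ 5 − 140 = -135 (mod 7).
    Reduce coefficients mod 7: 6·t ≡ 5 (mod 7).
    The inverse of 6 mod 7 is 6 (since 6·6 = 36 = 5·7 + 1), so t ≡ 6·5 = 30 ≡ 2 (mod 7).
    Then x = 140 + 209·2 = 558, valid modulo lcm(209, 7) = 1463: x ≡ 558 (mod 1463).
  Combine with x ≡ 4 (mod 9); new modulus lcm = 13167.
    Write x = 558 + 1463·t and substitute into x ≡ 4 (mod 9): 1463·t ≡ 4 − 558 = -554 (mod 9).
    Reduce coefficients mod 9: 5·t ≡ 4 (mod 9).
    The inverse of 5 mod 9 is 2 (since 5·2 = 10 = 1·9 + 1), so t ≡ 2·4 = 8 ≡ 8 (mod 9).
    Then x = 558 + 1463·8 = 12262, valid modulo lcm(1463, 9) = 13167: x ≡ 12262 (mod 13167).
Verify against each original: 12262 mod 19 = 7, 12262 mod 11 = 8, 12262 mod 7 = 5, 12262 mod 9 = 4.

x ≡ 12262 (mod 13167).


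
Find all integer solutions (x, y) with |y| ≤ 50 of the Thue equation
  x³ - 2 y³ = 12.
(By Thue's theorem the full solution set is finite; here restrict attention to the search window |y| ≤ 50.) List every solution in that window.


The equation is x³ - 2y³ = 12. For fixed y, x³ = 2·y³ + 12, so a solution requires the RHS to be a perfect cube.
Strategy: iterate y from -50 to 50, compute RHS = 2·y³ + 12, and check whether it is a (positive or negative) perfect cube.
Check small values of y:
  y = 0: RHS = 12 is not a perfect cube.
  y = 1: RHS = 14 is not a perfect cube.
  y = -1: RHS = 10 is not a perfect cube.
  y = 2: RHS = 28 is not a perfect cube.
  y = -2: RHS = -4 is not a perfect cube.
  y = 3: RHS = 66 is not a perfect cube.
  y = -3: RHS = -42 is not a perfect cube.
Continuing the search up to |y| = 50 finds no solutions either.
No (x, y) in the scanned range satisfies the equation.

No integer solutions with |y| ≤ 50.


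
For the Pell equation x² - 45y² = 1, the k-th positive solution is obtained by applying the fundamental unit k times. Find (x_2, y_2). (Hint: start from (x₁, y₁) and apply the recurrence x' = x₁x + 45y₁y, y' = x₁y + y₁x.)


Step 1: Find the fundamental solution (x₁, y₁) of x² - 45y² = 1.
  Expand √45 as a continued fraction. a₀ = ⌊√45⌋ = 6; iterate m_{k+1} = d_k·a_k − m_k, d_{k+1} = (45 − m_{k+1}²)/d_k, a_{k+1} = ⌊(a₀ + m_{k+1})/d_{k+1}⌋ (starting m₀ = 0, d₀ = 1), with convergents p_k = a_k·p_{k-1} + p_{k-2}, q_k = a_k·q_{k-1} + q_{k-2} (p₋₁ = 1, q₋₁ = 0):
  k = 0: a₀ = 6; p₀/q₀ = 6/1; p₀² − 45·q₀² = 36 − 45 = -9.
  k = 1: m = 6, d = 9, a = ⌊(6 + 6)/9⌋ = 1; p/q = (1·6 + 1)/(1·1 + 0) = 7/1; p² − 45·q² = 49 − 45 = 4.
  k = 2: m = 3, d = 4, a = ⌊(6 + 3)/4⌋ = 2; p/q = (2·7 + 6)/(2·1 + 1) = 20/3; p² − 45·q² = 400 − 405 = -5.
  k = 3: m = 5, d = 5, a = ⌊(6 + 5)/5⌋ = 2; p/q = (2·20 + 7)/(2·3 + 1) = 47/7; p² − 45·q² = 2209 − 2205 = 4.
  k = 4: m = 5, d = 4, a = ⌊(6 + 5)/4⌋ = 2; p/q = (2·47 + 20)/(2·7 + 3) = 114/17; p² − 45·q² = 12996 − 13005 = -9.
  k = 5: m = 3, d = 9, a = ⌊(6 + 3)/9⌋ = 1; p/q = (1·114 + 47)/(1·17 + 7) = 161/24; p² − 45·q² = 25921 − 25920 = 1.
  The first convergent with p² − 45·q² = 1 gives the fundamental solution (x₁, y₁) = (161, 24).
Step 2: Apply the recurrence (x_{n+1}, y_{n+1}) = (x₁x_n + 45y₁y_n, x₁y_n + y₁x_n) repeatedly.
  From (x_1, y_1) = (161, 24): x_2 = 161·161 + 45·24·24 = 51841; y_2 = 161·24 + 24·161 = 7728.
Step 3: Verify x_2² - 45·y_2² = 2687489281 - 2687489280 = 1 (should be 1). ✓

(x_1, y_1) = (161, 24); (x_2, y_2) = (51841, 7728).
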